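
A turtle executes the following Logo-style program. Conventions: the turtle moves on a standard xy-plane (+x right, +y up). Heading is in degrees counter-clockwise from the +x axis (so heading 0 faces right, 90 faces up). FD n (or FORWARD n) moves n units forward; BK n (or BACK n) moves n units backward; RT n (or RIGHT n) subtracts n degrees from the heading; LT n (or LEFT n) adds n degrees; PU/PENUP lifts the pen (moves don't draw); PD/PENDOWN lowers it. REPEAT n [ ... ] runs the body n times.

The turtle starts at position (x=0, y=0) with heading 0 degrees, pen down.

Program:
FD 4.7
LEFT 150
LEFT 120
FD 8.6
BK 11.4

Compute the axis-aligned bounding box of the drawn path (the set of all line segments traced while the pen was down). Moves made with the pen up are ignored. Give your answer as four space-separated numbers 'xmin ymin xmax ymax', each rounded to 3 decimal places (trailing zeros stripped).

Executing turtle program step by step:
Start: pos=(0,0), heading=0, pen down
FD 4.7: (0,0) -> (4.7,0) [heading=0, draw]
LT 150: heading 0 -> 150
LT 120: heading 150 -> 270
FD 8.6: (4.7,0) -> (4.7,-8.6) [heading=270, draw]
BK 11.4: (4.7,-8.6) -> (4.7,2.8) [heading=270, draw]
Final: pos=(4.7,2.8), heading=270, 3 segment(s) drawn

Segment endpoints: x in {0, 4.7, 4.7}, y in {-8.6, 0, 2.8}
xmin=0, ymin=-8.6, xmax=4.7, ymax=2.8

Answer: 0 -8.6 4.7 2.8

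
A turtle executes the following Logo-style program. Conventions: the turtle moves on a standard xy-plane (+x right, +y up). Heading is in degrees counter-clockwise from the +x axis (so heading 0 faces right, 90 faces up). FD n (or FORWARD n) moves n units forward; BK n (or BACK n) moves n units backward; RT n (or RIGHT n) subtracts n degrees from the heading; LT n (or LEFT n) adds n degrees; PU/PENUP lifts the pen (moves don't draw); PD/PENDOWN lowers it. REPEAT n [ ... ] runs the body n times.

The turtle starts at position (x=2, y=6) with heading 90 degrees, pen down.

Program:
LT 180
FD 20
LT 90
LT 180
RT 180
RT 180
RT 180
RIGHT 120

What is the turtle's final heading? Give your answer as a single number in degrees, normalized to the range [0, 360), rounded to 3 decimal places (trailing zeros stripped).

Executing turtle program step by step:
Start: pos=(2,6), heading=90, pen down
LT 180: heading 90 -> 270
FD 20: (2,6) -> (2,-14) [heading=270, draw]
LT 90: heading 270 -> 0
LT 180: heading 0 -> 180
RT 180: heading 180 -> 0
RT 180: heading 0 -> 180
RT 180: heading 180 -> 0
RT 120: heading 0 -> 240
Final: pos=(2,-14), heading=240, 1 segment(s) drawn

Answer: 240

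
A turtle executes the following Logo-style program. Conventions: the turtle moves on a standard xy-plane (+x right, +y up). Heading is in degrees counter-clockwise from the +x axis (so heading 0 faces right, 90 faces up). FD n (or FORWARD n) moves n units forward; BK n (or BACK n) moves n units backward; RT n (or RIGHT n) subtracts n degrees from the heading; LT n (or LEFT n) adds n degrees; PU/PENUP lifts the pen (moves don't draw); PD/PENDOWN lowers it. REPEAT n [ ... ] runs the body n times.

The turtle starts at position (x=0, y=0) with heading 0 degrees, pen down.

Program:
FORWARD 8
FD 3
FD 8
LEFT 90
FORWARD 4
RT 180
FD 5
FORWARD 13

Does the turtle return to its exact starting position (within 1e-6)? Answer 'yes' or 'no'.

Executing turtle program step by step:
Start: pos=(0,0), heading=0, pen down
FD 8: (0,0) -> (8,0) [heading=0, draw]
FD 3: (8,0) -> (11,0) [heading=0, draw]
FD 8: (11,0) -> (19,0) [heading=0, draw]
LT 90: heading 0 -> 90
FD 4: (19,0) -> (19,4) [heading=90, draw]
RT 180: heading 90 -> 270
FD 5: (19,4) -> (19,-1) [heading=270, draw]
FD 13: (19,-1) -> (19,-14) [heading=270, draw]
Final: pos=(19,-14), heading=270, 6 segment(s) drawn

Start position: (0, 0)
Final position: (19, -14)
Distance = 23.601; >= 1e-6 -> NOT closed

Answer: no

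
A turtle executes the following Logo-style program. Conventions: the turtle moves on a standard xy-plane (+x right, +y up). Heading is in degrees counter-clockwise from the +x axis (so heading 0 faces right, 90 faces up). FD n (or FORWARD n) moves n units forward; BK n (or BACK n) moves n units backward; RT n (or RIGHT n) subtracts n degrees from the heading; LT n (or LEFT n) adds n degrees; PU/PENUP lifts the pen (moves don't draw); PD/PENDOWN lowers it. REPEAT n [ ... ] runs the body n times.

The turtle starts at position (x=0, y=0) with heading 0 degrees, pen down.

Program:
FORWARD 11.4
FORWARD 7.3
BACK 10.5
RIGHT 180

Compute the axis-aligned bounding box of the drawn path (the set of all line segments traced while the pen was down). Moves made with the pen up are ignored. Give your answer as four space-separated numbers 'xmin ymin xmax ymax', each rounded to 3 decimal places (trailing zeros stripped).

Answer: 0 0 18.7 0

Derivation:
Executing turtle program step by step:
Start: pos=(0,0), heading=0, pen down
FD 11.4: (0,0) -> (11.4,0) [heading=0, draw]
FD 7.3: (11.4,0) -> (18.7,0) [heading=0, draw]
BK 10.5: (18.7,0) -> (8.2,0) [heading=0, draw]
RT 180: heading 0 -> 180
Final: pos=(8.2,0), heading=180, 3 segment(s) drawn

Segment endpoints: x in {0, 8.2, 11.4, 18.7}, y in {0}
xmin=0, ymin=0, xmax=18.7, ymax=0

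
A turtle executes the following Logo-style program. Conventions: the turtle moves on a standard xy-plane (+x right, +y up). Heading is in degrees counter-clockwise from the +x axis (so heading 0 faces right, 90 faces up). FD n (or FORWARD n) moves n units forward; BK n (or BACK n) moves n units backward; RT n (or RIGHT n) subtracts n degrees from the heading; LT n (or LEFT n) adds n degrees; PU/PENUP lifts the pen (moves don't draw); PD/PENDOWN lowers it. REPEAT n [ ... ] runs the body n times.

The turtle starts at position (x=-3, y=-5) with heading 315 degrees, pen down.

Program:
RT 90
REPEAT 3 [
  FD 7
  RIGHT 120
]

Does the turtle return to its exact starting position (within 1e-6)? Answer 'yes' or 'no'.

Executing turtle program step by step:
Start: pos=(-3,-5), heading=315, pen down
RT 90: heading 315 -> 225
REPEAT 3 [
  -- iteration 1/3 --
  FD 7: (-3,-5) -> (-7.95,-9.95) [heading=225, draw]
  RT 120: heading 225 -> 105
  -- iteration 2/3 --
  FD 7: (-7.95,-9.95) -> (-9.761,-3.188) [heading=105, draw]
  RT 120: heading 105 -> 345
  -- iteration 3/3 --
  FD 7: (-9.761,-3.188) -> (-3,-5) [heading=345, draw]
  RT 120: heading 345 -> 225
]
Final: pos=(-3,-5), heading=225, 3 segment(s) drawn

Start position: (-3, -5)
Final position: (-3, -5)
Distance = 0; < 1e-6 -> CLOSED

Answer: yes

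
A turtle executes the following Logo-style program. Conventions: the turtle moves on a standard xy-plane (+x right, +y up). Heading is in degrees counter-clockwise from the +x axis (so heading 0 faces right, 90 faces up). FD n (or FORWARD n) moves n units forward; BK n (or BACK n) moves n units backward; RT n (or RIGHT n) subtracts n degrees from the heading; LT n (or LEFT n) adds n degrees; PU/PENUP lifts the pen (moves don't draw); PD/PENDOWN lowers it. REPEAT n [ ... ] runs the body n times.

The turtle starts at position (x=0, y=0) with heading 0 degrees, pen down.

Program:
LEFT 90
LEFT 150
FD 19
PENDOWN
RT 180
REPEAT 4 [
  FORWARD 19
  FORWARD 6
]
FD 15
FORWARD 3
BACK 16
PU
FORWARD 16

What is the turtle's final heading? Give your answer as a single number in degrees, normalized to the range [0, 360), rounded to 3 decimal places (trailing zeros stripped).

Answer: 60

Derivation:
Executing turtle program step by step:
Start: pos=(0,0), heading=0, pen down
LT 90: heading 0 -> 90
LT 150: heading 90 -> 240
FD 19: (0,0) -> (-9.5,-16.454) [heading=240, draw]
PD: pen down
RT 180: heading 240 -> 60
REPEAT 4 [
  -- iteration 1/4 --
  FD 19: (-9.5,-16.454) -> (0,0) [heading=60, draw]
  FD 6: (0,0) -> (3,5.196) [heading=60, draw]
  -- iteration 2/4 --
  FD 19: (3,5.196) -> (12.5,21.651) [heading=60, draw]
  FD 6: (12.5,21.651) -> (15.5,26.847) [heading=60, draw]
  -- iteration 3/4 --
  FD 19: (15.5,26.847) -> (25,43.301) [heading=60, draw]
  FD 6: (25,43.301) -> (28,48.497) [heading=60, draw]
  -- iteration 4/4 --
  FD 19: (28,48.497) -> (37.5,64.952) [heading=60, draw]
  FD 6: (37.5,64.952) -> (40.5,70.148) [heading=60, draw]
]
FD 15: (40.5,70.148) -> (48,83.138) [heading=60, draw]
FD 3: (48,83.138) -> (49.5,85.737) [heading=60, draw]
BK 16: (49.5,85.737) -> (41.5,71.88) [heading=60, draw]
PU: pen up
FD 16: (41.5,71.88) -> (49.5,85.737) [heading=60, move]
Final: pos=(49.5,85.737), heading=60, 12 segment(s) drawn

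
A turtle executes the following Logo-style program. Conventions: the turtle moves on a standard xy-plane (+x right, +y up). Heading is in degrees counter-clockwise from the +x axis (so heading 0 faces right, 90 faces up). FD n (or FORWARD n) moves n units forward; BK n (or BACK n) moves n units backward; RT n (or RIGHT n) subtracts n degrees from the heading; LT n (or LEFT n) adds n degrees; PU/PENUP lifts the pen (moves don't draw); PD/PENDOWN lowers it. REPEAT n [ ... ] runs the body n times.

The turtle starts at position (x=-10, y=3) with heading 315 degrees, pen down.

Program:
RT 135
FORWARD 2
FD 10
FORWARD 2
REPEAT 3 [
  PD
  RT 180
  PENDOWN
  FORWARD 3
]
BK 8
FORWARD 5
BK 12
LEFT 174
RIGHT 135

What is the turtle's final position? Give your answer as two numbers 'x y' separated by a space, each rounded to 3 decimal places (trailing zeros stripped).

Answer: -36 3

Derivation:
Executing turtle program step by step:
Start: pos=(-10,3), heading=315, pen down
RT 135: heading 315 -> 180
FD 2: (-10,3) -> (-12,3) [heading=180, draw]
FD 10: (-12,3) -> (-22,3) [heading=180, draw]
FD 2: (-22,3) -> (-24,3) [heading=180, draw]
REPEAT 3 [
  -- iteration 1/3 --
  PD: pen down
  RT 180: heading 180 -> 0
  PD: pen down
  FD 3: (-24,3) -> (-21,3) [heading=0, draw]
  -- iteration 2/3 --
  PD: pen down
  RT 180: heading 0 -> 180
  PD: pen down
  FD 3: (-21,3) -> (-24,3) [heading=180, draw]
  -- iteration 3/3 --
  PD: pen down
  RT 180: heading 180 -> 0
  PD: pen down
  FD 3: (-24,3) -> (-21,3) [heading=0, draw]
]
BK 8: (-21,3) -> (-29,3) [heading=0, draw]
FD 5: (-29,3) -> (-24,3) [heading=0, draw]
BK 12: (-24,3) -> (-36,3) [heading=0, draw]
LT 174: heading 0 -> 174
RT 135: heading 174 -> 39
Final: pos=(-36,3), heading=39, 9 segment(s) drawn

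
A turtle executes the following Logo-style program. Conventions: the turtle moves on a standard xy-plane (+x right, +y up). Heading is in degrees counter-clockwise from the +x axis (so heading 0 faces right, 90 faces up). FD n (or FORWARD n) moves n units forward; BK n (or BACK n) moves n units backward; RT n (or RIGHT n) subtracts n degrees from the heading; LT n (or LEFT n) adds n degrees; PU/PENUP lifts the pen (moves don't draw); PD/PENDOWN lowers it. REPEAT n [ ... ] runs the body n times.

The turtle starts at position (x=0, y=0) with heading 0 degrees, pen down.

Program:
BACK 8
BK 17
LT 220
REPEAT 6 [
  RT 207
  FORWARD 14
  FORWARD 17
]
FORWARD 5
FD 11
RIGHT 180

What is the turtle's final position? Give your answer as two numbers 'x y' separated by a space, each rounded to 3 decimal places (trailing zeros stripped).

Executing turtle program step by step:
Start: pos=(0,0), heading=0, pen down
BK 8: (0,0) -> (-8,0) [heading=0, draw]
BK 17: (-8,0) -> (-25,0) [heading=0, draw]
LT 220: heading 0 -> 220
REPEAT 6 [
  -- iteration 1/6 --
  RT 207: heading 220 -> 13
  FD 14: (-25,0) -> (-11.359,3.149) [heading=13, draw]
  FD 17: (-11.359,3.149) -> (5.205,6.973) [heading=13, draw]
  -- iteration 2/6 --
  RT 207: heading 13 -> 166
  FD 14: (5.205,6.973) -> (-8.379,10.36) [heading=166, draw]
  FD 17: (-8.379,10.36) -> (-24.874,14.473) [heading=166, draw]
  -- iteration 3/6 --
  RT 207: heading 166 -> 319
  FD 14: (-24.874,14.473) -> (-14.308,5.288) [heading=319, draw]
  FD 17: (-14.308,5.288) -> (-1.478,-5.865) [heading=319, draw]
  -- iteration 4/6 --
  RT 207: heading 319 -> 112
  FD 14: (-1.478,-5.865) -> (-6.722,7.116) [heading=112, draw]
  FD 17: (-6.722,7.116) -> (-13.091,22.878) [heading=112, draw]
  -- iteration 5/6 --
  RT 207: heading 112 -> 265
  FD 14: (-13.091,22.878) -> (-14.311,8.931) [heading=265, draw]
  FD 17: (-14.311,8.931) -> (-15.792,-8.004) [heading=265, draw]
  -- iteration 6/6 --
  RT 207: heading 265 -> 58
  FD 14: (-15.792,-8.004) -> (-8.373,3.869) [heading=58, draw]
  FD 17: (-8.373,3.869) -> (0.635,18.285) [heading=58, draw]
]
FD 5: (0.635,18.285) -> (3.285,22.526) [heading=58, draw]
FD 11: (3.285,22.526) -> (9.114,31.854) [heading=58, draw]
RT 180: heading 58 -> 238
Final: pos=(9.114,31.854), heading=238, 16 segment(s) drawn

Answer: 9.114 31.854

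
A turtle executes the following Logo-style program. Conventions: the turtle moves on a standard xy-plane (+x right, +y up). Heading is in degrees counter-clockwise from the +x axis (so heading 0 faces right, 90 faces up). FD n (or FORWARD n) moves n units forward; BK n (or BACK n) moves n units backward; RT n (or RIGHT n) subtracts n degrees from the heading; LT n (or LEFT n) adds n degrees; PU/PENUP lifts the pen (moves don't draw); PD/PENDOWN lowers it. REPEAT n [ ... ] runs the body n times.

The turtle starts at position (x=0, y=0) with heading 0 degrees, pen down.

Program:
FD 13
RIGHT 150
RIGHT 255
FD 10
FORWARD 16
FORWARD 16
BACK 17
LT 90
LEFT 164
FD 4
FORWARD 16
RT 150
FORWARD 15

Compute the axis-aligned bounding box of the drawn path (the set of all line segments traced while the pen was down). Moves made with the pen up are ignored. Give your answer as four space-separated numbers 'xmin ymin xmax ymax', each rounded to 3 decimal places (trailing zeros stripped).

Executing turtle program step by step:
Start: pos=(0,0), heading=0, pen down
FD 13: (0,0) -> (13,0) [heading=0, draw]
RT 150: heading 0 -> 210
RT 255: heading 210 -> 315
FD 10: (13,0) -> (20.071,-7.071) [heading=315, draw]
FD 16: (20.071,-7.071) -> (31.385,-18.385) [heading=315, draw]
FD 16: (31.385,-18.385) -> (42.698,-29.698) [heading=315, draw]
BK 17: (42.698,-29.698) -> (30.678,-17.678) [heading=315, draw]
LT 90: heading 315 -> 45
LT 164: heading 45 -> 209
FD 4: (30.678,-17.678) -> (27.179,-19.617) [heading=209, draw]
FD 16: (27.179,-19.617) -> (13.185,-27.374) [heading=209, draw]
RT 150: heading 209 -> 59
FD 15: (13.185,-27.374) -> (20.911,-14.516) [heading=59, draw]
Final: pos=(20.911,-14.516), heading=59, 8 segment(s) drawn

Segment endpoints: x in {0, 13, 13.185, 20.071, 20.911, 27.179, 30.678, 31.385, 42.698}, y in {-29.698, -27.374, -19.617, -18.385, -17.678, -14.516, -7.071, 0}
xmin=0, ymin=-29.698, xmax=42.698, ymax=0

Answer: 0 -29.698 42.698 0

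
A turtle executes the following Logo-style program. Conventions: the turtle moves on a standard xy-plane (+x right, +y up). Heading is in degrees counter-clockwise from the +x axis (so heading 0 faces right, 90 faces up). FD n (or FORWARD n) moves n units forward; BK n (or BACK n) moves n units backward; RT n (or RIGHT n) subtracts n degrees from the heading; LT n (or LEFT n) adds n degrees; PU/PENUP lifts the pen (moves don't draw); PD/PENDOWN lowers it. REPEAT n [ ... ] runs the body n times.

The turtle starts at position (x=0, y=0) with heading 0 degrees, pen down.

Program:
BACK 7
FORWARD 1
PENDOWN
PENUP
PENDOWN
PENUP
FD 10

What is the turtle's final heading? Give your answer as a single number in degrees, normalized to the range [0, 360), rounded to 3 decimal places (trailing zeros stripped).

Answer: 0

Derivation:
Executing turtle program step by step:
Start: pos=(0,0), heading=0, pen down
BK 7: (0,0) -> (-7,0) [heading=0, draw]
FD 1: (-7,0) -> (-6,0) [heading=0, draw]
PD: pen down
PU: pen up
PD: pen down
PU: pen up
FD 10: (-6,0) -> (4,0) [heading=0, move]
Final: pos=(4,0), heading=0, 2 segment(s) drawn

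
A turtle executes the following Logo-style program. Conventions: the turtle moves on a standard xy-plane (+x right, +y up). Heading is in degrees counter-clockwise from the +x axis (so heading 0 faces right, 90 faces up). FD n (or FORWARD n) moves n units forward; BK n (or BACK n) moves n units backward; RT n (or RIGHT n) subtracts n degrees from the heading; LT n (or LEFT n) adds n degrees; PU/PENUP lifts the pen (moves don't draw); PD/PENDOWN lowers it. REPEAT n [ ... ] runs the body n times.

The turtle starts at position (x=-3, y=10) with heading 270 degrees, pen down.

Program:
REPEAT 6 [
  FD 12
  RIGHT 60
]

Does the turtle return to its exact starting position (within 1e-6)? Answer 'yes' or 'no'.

Answer: yes

Derivation:
Executing turtle program step by step:
Start: pos=(-3,10), heading=270, pen down
REPEAT 6 [
  -- iteration 1/6 --
  FD 12: (-3,10) -> (-3,-2) [heading=270, draw]
  RT 60: heading 270 -> 210
  -- iteration 2/6 --
  FD 12: (-3,-2) -> (-13.392,-8) [heading=210, draw]
  RT 60: heading 210 -> 150
  -- iteration 3/6 --
  FD 12: (-13.392,-8) -> (-23.785,-2) [heading=150, draw]
  RT 60: heading 150 -> 90
  -- iteration 4/6 --
  FD 12: (-23.785,-2) -> (-23.785,10) [heading=90, draw]
  RT 60: heading 90 -> 30
  -- iteration 5/6 --
  FD 12: (-23.785,10) -> (-13.392,16) [heading=30, draw]
  RT 60: heading 30 -> 330
  -- iteration 6/6 --
  FD 12: (-13.392,16) -> (-3,10) [heading=330, draw]
  RT 60: heading 330 -> 270
]
Final: pos=(-3,10), heading=270, 6 segment(s) drawn

Start position: (-3, 10)
Final position: (-3, 10)
Distance = 0; < 1e-6 -> CLOSED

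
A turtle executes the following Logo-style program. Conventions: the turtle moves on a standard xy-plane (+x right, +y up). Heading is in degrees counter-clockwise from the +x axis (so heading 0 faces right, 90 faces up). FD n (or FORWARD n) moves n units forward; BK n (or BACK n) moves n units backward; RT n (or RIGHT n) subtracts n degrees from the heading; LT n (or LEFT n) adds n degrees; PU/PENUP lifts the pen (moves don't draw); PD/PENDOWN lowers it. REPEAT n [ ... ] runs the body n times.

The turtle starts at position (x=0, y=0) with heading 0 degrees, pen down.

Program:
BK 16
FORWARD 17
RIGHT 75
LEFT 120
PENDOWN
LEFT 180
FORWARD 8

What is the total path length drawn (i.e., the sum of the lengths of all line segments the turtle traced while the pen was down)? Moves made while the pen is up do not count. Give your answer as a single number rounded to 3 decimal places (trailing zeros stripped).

Executing turtle program step by step:
Start: pos=(0,0), heading=0, pen down
BK 16: (0,0) -> (-16,0) [heading=0, draw]
FD 17: (-16,0) -> (1,0) [heading=0, draw]
RT 75: heading 0 -> 285
LT 120: heading 285 -> 45
PD: pen down
LT 180: heading 45 -> 225
FD 8: (1,0) -> (-4.657,-5.657) [heading=225, draw]
Final: pos=(-4.657,-5.657), heading=225, 3 segment(s) drawn

Segment lengths:
  seg 1: (0,0) -> (-16,0), length = 16
  seg 2: (-16,0) -> (1,0), length = 17
  seg 3: (1,0) -> (-4.657,-5.657), length = 8
Total = 41

Answer: 41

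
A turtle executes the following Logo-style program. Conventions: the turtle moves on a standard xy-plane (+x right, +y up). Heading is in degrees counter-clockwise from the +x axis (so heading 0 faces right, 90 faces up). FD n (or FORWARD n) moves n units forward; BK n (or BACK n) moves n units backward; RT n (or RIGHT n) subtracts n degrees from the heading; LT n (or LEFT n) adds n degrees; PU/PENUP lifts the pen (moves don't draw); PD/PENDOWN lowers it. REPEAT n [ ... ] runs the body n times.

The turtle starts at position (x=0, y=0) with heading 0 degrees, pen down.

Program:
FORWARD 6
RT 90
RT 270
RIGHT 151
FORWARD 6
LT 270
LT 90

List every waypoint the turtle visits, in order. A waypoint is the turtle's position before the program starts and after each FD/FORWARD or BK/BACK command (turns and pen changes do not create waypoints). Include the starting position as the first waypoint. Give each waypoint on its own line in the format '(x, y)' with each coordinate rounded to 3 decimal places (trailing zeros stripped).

Answer: (0, 0)
(6, 0)
(0.752, -2.909)

Derivation:
Executing turtle program step by step:
Start: pos=(0,0), heading=0, pen down
FD 6: (0,0) -> (6,0) [heading=0, draw]
RT 90: heading 0 -> 270
RT 270: heading 270 -> 0
RT 151: heading 0 -> 209
FD 6: (6,0) -> (0.752,-2.909) [heading=209, draw]
LT 270: heading 209 -> 119
LT 90: heading 119 -> 209
Final: pos=(0.752,-2.909), heading=209, 2 segment(s) drawn
Waypoints (3 total):
(0, 0)
(6, 0)
(0.752, -2.909)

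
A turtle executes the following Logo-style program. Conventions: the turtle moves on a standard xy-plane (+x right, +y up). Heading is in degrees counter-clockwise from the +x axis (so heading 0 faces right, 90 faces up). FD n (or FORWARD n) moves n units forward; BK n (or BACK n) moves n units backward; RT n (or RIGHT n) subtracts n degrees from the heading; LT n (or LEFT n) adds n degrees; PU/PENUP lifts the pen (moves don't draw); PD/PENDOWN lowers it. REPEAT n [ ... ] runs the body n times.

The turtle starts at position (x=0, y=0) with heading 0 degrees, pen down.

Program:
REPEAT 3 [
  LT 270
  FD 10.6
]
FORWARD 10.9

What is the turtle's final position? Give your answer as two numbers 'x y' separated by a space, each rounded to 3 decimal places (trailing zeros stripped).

Answer: -10.6 10.9

Derivation:
Executing turtle program step by step:
Start: pos=(0,0), heading=0, pen down
REPEAT 3 [
  -- iteration 1/3 --
  LT 270: heading 0 -> 270
  FD 10.6: (0,0) -> (0,-10.6) [heading=270, draw]
  -- iteration 2/3 --
  LT 270: heading 270 -> 180
  FD 10.6: (0,-10.6) -> (-10.6,-10.6) [heading=180, draw]
  -- iteration 3/3 --
  LT 270: heading 180 -> 90
  FD 10.6: (-10.6,-10.6) -> (-10.6,0) [heading=90, draw]
]
FD 10.9: (-10.6,0) -> (-10.6,10.9) [heading=90, draw]
Final: pos=(-10.6,10.9), heading=90, 4 segment(s) drawn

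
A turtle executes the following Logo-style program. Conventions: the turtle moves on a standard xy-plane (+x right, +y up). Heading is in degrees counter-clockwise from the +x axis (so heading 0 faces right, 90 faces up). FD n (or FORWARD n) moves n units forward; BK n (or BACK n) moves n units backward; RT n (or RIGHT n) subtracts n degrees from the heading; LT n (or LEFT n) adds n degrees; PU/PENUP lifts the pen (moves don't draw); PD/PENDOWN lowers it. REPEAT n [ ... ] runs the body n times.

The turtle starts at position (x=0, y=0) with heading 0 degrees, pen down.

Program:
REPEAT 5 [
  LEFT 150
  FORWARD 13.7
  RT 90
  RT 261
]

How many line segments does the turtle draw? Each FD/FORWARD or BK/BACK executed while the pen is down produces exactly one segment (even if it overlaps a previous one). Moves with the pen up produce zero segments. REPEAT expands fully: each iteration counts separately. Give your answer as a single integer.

Answer: 5

Derivation:
Executing turtle program step by step:
Start: pos=(0,0), heading=0, pen down
REPEAT 5 [
  -- iteration 1/5 --
  LT 150: heading 0 -> 150
  FD 13.7: (0,0) -> (-11.865,6.85) [heading=150, draw]
  RT 90: heading 150 -> 60
  RT 261: heading 60 -> 159
  -- iteration 2/5 --
  LT 150: heading 159 -> 309
  FD 13.7: (-11.865,6.85) -> (-3.243,-3.797) [heading=309, draw]
  RT 90: heading 309 -> 219
  RT 261: heading 219 -> 318
  -- iteration 3/5 --
  LT 150: heading 318 -> 108
  FD 13.7: (-3.243,-3.797) -> (-7.476,9.233) [heading=108, draw]
  RT 90: heading 108 -> 18
  RT 261: heading 18 -> 117
  -- iteration 4/5 --
  LT 150: heading 117 -> 267
  FD 13.7: (-7.476,9.233) -> (-8.193,-4.449) [heading=267, draw]
  RT 90: heading 267 -> 177
  RT 261: heading 177 -> 276
  -- iteration 5/5 --
  LT 150: heading 276 -> 66
  FD 13.7: (-8.193,-4.449) -> (-2.621,8.067) [heading=66, draw]
  RT 90: heading 66 -> 336
  RT 261: heading 336 -> 75
]
Final: pos=(-2.621,8.067), heading=75, 5 segment(s) drawn
Segments drawn: 5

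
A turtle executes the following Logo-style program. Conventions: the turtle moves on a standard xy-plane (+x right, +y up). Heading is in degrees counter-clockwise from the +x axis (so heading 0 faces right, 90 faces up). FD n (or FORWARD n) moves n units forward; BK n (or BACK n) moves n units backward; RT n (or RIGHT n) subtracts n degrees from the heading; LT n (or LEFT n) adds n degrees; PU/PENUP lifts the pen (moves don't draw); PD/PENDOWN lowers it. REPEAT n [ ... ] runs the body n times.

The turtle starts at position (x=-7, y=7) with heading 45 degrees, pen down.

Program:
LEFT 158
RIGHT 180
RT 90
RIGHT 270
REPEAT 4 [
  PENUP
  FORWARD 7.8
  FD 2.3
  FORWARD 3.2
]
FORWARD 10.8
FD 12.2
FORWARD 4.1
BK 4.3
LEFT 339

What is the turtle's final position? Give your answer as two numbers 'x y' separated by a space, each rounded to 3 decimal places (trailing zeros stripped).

Executing turtle program step by step:
Start: pos=(-7,7), heading=45, pen down
LT 158: heading 45 -> 203
RT 180: heading 203 -> 23
RT 90: heading 23 -> 293
RT 270: heading 293 -> 23
REPEAT 4 [
  -- iteration 1/4 --
  PU: pen up
  FD 7.8: (-7,7) -> (0.18,10.048) [heading=23, move]
  FD 2.3: (0.18,10.048) -> (2.297,10.946) [heading=23, move]
  FD 3.2: (2.297,10.946) -> (5.243,12.197) [heading=23, move]
  -- iteration 2/4 --
  PU: pen up
  FD 7.8: (5.243,12.197) -> (12.423,15.244) [heading=23, move]
  FD 2.3: (12.423,15.244) -> (14.54,16.143) [heading=23, move]
  FD 3.2: (14.54,16.143) -> (17.485,17.393) [heading=23, move]
  -- iteration 3/4 --
  PU: pen up
  FD 7.8: (17.485,17.393) -> (24.665,20.441) [heading=23, move]
  FD 2.3: (24.665,20.441) -> (26.783,21.34) [heading=23, move]
  FD 3.2: (26.783,21.34) -> (29.728,22.59) [heading=23, move]
  -- iteration 4/4 --
  PU: pen up
  FD 7.8: (29.728,22.59) -> (36.908,25.638) [heading=23, move]
  FD 2.3: (36.908,25.638) -> (39.025,26.537) [heading=23, move]
  FD 3.2: (39.025,26.537) -> (41.971,27.787) [heading=23, move]
]
FD 10.8: (41.971,27.787) -> (51.912,32.007) [heading=23, move]
FD 12.2: (51.912,32.007) -> (63.142,36.774) [heading=23, move]
FD 4.1: (63.142,36.774) -> (66.917,38.376) [heading=23, move]
BK 4.3: (66.917,38.376) -> (62.958,36.696) [heading=23, move]
LT 339: heading 23 -> 2
Final: pos=(62.958,36.696), heading=2, 0 segment(s) drawn

Answer: 62.958 36.696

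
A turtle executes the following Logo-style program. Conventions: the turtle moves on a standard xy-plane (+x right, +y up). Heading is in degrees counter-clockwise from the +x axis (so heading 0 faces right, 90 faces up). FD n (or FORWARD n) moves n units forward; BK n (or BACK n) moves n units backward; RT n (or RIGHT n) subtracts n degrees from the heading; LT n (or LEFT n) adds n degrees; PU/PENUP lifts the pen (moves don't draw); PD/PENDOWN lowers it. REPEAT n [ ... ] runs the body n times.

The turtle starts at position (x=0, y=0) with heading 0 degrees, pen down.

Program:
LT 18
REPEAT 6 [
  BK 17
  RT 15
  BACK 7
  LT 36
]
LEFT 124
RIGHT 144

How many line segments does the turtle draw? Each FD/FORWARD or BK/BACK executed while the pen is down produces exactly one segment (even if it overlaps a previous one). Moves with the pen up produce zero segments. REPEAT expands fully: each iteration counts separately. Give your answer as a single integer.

Executing turtle program step by step:
Start: pos=(0,0), heading=0, pen down
LT 18: heading 0 -> 18
REPEAT 6 [
  -- iteration 1/6 --
  BK 17: (0,0) -> (-16.168,-5.253) [heading=18, draw]
  RT 15: heading 18 -> 3
  BK 7: (-16.168,-5.253) -> (-23.158,-5.62) [heading=3, draw]
  LT 36: heading 3 -> 39
  -- iteration 2/6 --
  BK 17: (-23.158,-5.62) -> (-36.37,-16.318) [heading=39, draw]
  RT 15: heading 39 -> 24
  BK 7: (-36.37,-16.318) -> (-42.765,-19.165) [heading=24, draw]
  LT 36: heading 24 -> 60
  -- iteration 3/6 --
  BK 17: (-42.765,-19.165) -> (-51.265,-33.888) [heading=60, draw]
  RT 15: heading 60 -> 45
  BK 7: (-51.265,-33.888) -> (-56.214,-38.837) [heading=45, draw]
  LT 36: heading 45 -> 81
  -- iteration 4/6 --
  BK 17: (-56.214,-38.837) -> (-58.874,-55.628) [heading=81, draw]
  RT 15: heading 81 -> 66
  BK 7: (-58.874,-55.628) -> (-61.721,-62.023) [heading=66, draw]
  LT 36: heading 66 -> 102
  -- iteration 5/6 --
  BK 17: (-61.721,-62.023) -> (-58.186,-78.651) [heading=102, draw]
  RT 15: heading 102 -> 87
  BK 7: (-58.186,-78.651) -> (-58.553,-85.642) [heading=87, draw]
  LT 36: heading 87 -> 123
  -- iteration 6/6 --
  BK 17: (-58.553,-85.642) -> (-49.294,-99.899) [heading=123, draw]
  RT 15: heading 123 -> 108
  BK 7: (-49.294,-99.899) -> (-47.131,-106.557) [heading=108, draw]
  LT 36: heading 108 -> 144
]
LT 124: heading 144 -> 268
RT 144: heading 268 -> 124
Final: pos=(-47.131,-106.557), heading=124, 12 segment(s) drawn
Segments drawn: 12

Answer: 12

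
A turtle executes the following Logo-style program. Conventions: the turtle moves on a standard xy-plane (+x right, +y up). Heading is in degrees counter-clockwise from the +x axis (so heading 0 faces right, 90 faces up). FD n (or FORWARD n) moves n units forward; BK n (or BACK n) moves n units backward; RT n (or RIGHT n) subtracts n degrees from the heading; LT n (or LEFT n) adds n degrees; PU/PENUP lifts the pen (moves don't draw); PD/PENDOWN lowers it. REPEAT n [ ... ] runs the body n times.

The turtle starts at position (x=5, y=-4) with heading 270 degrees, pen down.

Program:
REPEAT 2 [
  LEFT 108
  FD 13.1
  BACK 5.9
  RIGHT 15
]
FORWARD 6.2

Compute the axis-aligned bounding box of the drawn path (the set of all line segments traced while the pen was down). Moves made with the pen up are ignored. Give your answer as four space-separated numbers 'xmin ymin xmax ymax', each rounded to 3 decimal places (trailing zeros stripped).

Executing turtle program step by step:
Start: pos=(5,-4), heading=270, pen down
REPEAT 2 [
  -- iteration 1/2 --
  LT 108: heading 270 -> 18
  FD 13.1: (5,-4) -> (17.459,0.048) [heading=18, draw]
  BK 5.9: (17.459,0.048) -> (11.848,-1.775) [heading=18, draw]
  RT 15: heading 18 -> 3
  -- iteration 2/2 --
  LT 108: heading 3 -> 111
  FD 13.1: (11.848,-1.775) -> (7.153,10.455) [heading=111, draw]
  BK 5.9: (7.153,10.455) -> (9.267,4.947) [heading=111, draw]
  RT 15: heading 111 -> 96
]
FD 6.2: (9.267,4.947) -> (8.619,11.113) [heading=96, draw]
Final: pos=(8.619,11.113), heading=96, 5 segment(s) drawn

Segment endpoints: x in {5, 7.153, 8.619, 9.267, 11.848, 17.459}, y in {-4, -1.775, 0.048, 4.947, 10.455, 11.113}
xmin=5, ymin=-4, xmax=17.459, ymax=11.113

Answer: 5 -4 17.459 11.113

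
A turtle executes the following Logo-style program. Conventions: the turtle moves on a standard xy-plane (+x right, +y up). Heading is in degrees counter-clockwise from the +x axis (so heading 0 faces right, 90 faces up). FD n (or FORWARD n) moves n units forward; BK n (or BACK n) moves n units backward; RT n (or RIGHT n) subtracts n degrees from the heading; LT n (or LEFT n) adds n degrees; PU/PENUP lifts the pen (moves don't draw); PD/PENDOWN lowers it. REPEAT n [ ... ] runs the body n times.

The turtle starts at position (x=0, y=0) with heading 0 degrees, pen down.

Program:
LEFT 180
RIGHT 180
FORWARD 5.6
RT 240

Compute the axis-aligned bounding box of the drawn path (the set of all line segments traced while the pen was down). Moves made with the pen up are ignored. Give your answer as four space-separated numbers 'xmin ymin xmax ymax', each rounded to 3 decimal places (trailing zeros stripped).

Executing turtle program step by step:
Start: pos=(0,0), heading=0, pen down
LT 180: heading 0 -> 180
RT 180: heading 180 -> 0
FD 5.6: (0,0) -> (5.6,0) [heading=0, draw]
RT 240: heading 0 -> 120
Final: pos=(5.6,0), heading=120, 1 segment(s) drawn

Segment endpoints: x in {0, 5.6}, y in {0}
xmin=0, ymin=0, xmax=5.6, ymax=0

Answer: 0 0 5.6 0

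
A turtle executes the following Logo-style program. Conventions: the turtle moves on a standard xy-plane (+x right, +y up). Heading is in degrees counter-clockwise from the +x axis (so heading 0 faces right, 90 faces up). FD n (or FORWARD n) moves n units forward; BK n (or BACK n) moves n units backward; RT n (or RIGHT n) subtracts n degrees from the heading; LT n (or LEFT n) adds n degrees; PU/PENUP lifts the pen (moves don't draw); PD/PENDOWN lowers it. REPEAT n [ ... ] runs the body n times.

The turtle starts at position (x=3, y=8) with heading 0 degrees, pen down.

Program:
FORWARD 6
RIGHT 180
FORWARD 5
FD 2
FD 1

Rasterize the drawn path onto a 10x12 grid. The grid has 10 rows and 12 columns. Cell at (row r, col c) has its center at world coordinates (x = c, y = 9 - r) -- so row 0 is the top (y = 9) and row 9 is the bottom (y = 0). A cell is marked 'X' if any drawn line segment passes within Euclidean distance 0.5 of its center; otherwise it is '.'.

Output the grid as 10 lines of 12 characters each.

Segment 0: (3,8) -> (9,8)
Segment 1: (9,8) -> (4,8)
Segment 2: (4,8) -> (2,8)
Segment 3: (2,8) -> (1,8)

Answer: ............
.XXXXXXXXX..
............
............
............
............
............
............
............
............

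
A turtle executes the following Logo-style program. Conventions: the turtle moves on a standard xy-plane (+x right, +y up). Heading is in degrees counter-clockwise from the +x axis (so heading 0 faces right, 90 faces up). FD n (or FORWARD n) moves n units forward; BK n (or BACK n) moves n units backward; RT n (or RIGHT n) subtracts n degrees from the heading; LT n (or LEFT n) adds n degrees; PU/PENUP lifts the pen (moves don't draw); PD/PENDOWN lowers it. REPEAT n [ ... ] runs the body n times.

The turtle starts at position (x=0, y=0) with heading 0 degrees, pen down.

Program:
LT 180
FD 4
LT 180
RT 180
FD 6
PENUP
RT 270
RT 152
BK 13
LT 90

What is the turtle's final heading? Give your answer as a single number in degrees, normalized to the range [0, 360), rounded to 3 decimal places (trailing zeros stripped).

Executing turtle program step by step:
Start: pos=(0,0), heading=0, pen down
LT 180: heading 0 -> 180
FD 4: (0,0) -> (-4,0) [heading=180, draw]
LT 180: heading 180 -> 0
RT 180: heading 0 -> 180
FD 6: (-4,0) -> (-10,0) [heading=180, draw]
PU: pen up
RT 270: heading 180 -> 270
RT 152: heading 270 -> 118
BK 13: (-10,0) -> (-3.897,-11.478) [heading=118, move]
LT 90: heading 118 -> 208
Final: pos=(-3.897,-11.478), heading=208, 2 segment(s) drawn

Answer: 208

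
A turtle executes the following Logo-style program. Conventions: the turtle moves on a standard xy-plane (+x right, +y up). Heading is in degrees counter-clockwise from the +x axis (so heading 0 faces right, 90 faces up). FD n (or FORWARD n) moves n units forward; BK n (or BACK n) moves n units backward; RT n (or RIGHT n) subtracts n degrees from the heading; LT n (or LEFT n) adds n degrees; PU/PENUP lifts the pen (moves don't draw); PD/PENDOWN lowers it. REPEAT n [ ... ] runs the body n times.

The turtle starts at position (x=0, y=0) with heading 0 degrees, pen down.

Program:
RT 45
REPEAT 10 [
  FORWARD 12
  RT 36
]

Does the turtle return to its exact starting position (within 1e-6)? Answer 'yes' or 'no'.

Executing turtle program step by step:
Start: pos=(0,0), heading=0, pen down
RT 45: heading 0 -> 315
REPEAT 10 [
  -- iteration 1/10 --
  FD 12: (0,0) -> (8.485,-8.485) [heading=315, draw]
  RT 36: heading 315 -> 279
  -- iteration 2/10 --
  FD 12: (8.485,-8.485) -> (10.362,-20.338) [heading=279, draw]
  RT 36: heading 279 -> 243
  -- iteration 3/10 --
  FD 12: (10.362,-20.338) -> (4.915,-31.03) [heading=243, draw]
  RT 36: heading 243 -> 207
  -- iteration 4/10 --
  FD 12: (4.915,-31.03) -> (-5.777,-36.478) [heading=207, draw]
  RT 36: heading 207 -> 171
  -- iteration 5/10 --
  FD 12: (-5.777,-36.478) -> (-17.63,-34.6) [heading=171, draw]
  RT 36: heading 171 -> 135
  -- iteration 6/10 --
  FD 12: (-17.63,-34.6) -> (-26.115,-26.115) [heading=135, draw]
  RT 36: heading 135 -> 99
  -- iteration 7/10 --
  FD 12: (-26.115,-26.115) -> (-27.992,-14.263) [heading=99, draw]
  RT 36: heading 99 -> 63
  -- iteration 8/10 --
  FD 12: (-27.992,-14.263) -> (-22.544,-3.571) [heading=63, draw]
  RT 36: heading 63 -> 27
  -- iteration 9/10 --
  FD 12: (-22.544,-3.571) -> (-11.852,1.877) [heading=27, draw]
  RT 36: heading 27 -> 351
  -- iteration 10/10 --
  FD 12: (-11.852,1.877) -> (0,0) [heading=351, draw]
  RT 36: heading 351 -> 315
]
Final: pos=(0,0), heading=315, 10 segment(s) drawn

Start position: (0, 0)
Final position: (0, 0)
Distance = 0; < 1e-6 -> CLOSED

Answer: yes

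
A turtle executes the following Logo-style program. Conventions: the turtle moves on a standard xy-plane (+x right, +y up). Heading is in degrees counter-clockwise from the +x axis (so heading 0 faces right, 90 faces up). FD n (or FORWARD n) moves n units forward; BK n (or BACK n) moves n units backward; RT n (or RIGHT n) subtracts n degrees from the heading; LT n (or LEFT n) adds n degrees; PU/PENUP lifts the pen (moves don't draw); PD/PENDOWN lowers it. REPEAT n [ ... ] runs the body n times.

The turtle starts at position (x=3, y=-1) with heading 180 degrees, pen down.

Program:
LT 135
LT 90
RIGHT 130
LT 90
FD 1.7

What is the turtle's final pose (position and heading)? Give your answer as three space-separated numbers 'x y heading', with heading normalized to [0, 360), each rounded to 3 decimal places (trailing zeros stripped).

Answer: 4.694 -0.852 5

Derivation:
Executing turtle program step by step:
Start: pos=(3,-1), heading=180, pen down
LT 135: heading 180 -> 315
LT 90: heading 315 -> 45
RT 130: heading 45 -> 275
LT 90: heading 275 -> 5
FD 1.7: (3,-1) -> (4.694,-0.852) [heading=5, draw]
Final: pos=(4.694,-0.852), heading=5, 1 segment(s) drawn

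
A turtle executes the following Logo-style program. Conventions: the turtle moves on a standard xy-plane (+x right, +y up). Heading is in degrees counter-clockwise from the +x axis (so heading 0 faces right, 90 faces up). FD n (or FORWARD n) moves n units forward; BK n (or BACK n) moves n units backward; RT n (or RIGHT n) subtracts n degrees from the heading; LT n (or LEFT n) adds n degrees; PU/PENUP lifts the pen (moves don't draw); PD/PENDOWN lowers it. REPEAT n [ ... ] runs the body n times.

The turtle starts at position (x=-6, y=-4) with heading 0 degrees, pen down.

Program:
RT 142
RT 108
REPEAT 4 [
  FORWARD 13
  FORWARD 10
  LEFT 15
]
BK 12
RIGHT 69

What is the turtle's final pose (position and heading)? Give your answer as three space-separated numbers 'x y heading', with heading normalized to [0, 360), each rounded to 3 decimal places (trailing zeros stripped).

Executing turtle program step by step:
Start: pos=(-6,-4), heading=0, pen down
RT 142: heading 0 -> 218
RT 108: heading 218 -> 110
REPEAT 4 [
  -- iteration 1/4 --
  FD 13: (-6,-4) -> (-10.446,8.216) [heading=110, draw]
  FD 10: (-10.446,8.216) -> (-13.866,17.613) [heading=110, draw]
  LT 15: heading 110 -> 125
  -- iteration 2/4 --
  FD 13: (-13.866,17.613) -> (-21.323,28.262) [heading=125, draw]
  FD 10: (-21.323,28.262) -> (-27.059,36.453) [heading=125, draw]
  LT 15: heading 125 -> 140
  -- iteration 3/4 --
  FD 13: (-27.059,36.453) -> (-37.017,44.81) [heading=140, draw]
  FD 10: (-37.017,44.81) -> (-44.678,51.238) [heading=140, draw]
  LT 15: heading 140 -> 155
  -- iteration 4/4 --
  FD 13: (-44.678,51.238) -> (-56.46,56.732) [heading=155, draw]
  FD 10: (-56.46,56.732) -> (-65.523,60.958) [heading=155, draw]
  LT 15: heading 155 -> 170
]
BK 12: (-65.523,60.958) -> (-53.705,58.874) [heading=170, draw]
RT 69: heading 170 -> 101
Final: pos=(-53.705,58.874), heading=101, 9 segment(s) drawn

Answer: -53.705 58.874 101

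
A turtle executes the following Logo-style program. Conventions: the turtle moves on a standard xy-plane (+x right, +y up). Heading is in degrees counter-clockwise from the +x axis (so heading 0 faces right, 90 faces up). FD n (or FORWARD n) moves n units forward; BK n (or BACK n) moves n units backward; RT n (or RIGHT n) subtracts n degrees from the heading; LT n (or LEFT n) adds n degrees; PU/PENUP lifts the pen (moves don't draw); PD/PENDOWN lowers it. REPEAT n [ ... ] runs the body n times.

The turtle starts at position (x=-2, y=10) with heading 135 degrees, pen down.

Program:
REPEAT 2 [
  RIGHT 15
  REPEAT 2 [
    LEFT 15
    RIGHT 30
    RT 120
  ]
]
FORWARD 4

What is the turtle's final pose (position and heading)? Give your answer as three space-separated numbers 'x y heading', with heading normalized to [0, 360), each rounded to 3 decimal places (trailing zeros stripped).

Executing turtle program step by step:
Start: pos=(-2,10), heading=135, pen down
REPEAT 2 [
  -- iteration 1/2 --
  RT 15: heading 135 -> 120
  REPEAT 2 [
    -- iteration 1/2 --
    LT 15: heading 120 -> 135
    RT 30: heading 135 -> 105
    RT 120: heading 105 -> 345
    -- iteration 2/2 --
    LT 15: heading 345 -> 0
    RT 30: heading 0 -> 330
    RT 120: heading 330 -> 210
  ]
  -- iteration 2/2 --
  RT 15: heading 210 -> 195
  REPEAT 2 [
    -- iteration 1/2 --
    LT 15: heading 195 -> 210
    RT 30: heading 210 -> 180
    RT 120: heading 180 -> 60
    -- iteration 2/2 --
    LT 15: heading 60 -> 75
    RT 30: heading 75 -> 45
    RT 120: heading 45 -> 285
  ]
]
FD 4: (-2,10) -> (-0.965,6.136) [heading=285, draw]
Final: pos=(-0.965,6.136), heading=285, 1 segment(s) drawn

Answer: -0.965 6.136 285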